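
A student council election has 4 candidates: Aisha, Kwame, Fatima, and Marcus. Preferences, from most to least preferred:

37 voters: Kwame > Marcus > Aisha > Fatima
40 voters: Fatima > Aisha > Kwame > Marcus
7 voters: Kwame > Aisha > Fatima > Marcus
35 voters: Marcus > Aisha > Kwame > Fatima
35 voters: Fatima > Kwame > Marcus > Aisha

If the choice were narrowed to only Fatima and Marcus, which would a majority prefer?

Voters preferring Fatima to Marcus: 82; preferring Marcus to Fatima: 72.
Fatima wins the head-to-head.

Fatima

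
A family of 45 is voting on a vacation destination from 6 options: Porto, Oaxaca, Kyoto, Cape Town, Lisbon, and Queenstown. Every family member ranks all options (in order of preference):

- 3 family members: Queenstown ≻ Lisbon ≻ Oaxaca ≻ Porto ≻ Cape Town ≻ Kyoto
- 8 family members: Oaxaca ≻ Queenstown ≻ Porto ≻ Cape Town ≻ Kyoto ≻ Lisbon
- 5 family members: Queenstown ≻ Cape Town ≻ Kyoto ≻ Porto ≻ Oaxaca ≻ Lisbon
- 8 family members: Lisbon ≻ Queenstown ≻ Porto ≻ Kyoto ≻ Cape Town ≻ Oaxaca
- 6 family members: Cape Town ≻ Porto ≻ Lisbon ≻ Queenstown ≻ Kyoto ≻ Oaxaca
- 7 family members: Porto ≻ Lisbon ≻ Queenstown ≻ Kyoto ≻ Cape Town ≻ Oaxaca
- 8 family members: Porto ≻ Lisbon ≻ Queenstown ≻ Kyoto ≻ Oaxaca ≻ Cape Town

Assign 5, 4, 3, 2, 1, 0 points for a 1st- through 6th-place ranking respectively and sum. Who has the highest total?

Porto: 3·2 + 8·3 + 5·2 + 8·3 + 6·4 + 7·5 + 8·5 = 163
Oaxaca: 3·3 + 8·5 + 5·1 + 8·0 + 6·0 + 7·0 + 8·1 = 62
Kyoto: 3·0 + 8·1 + 5·3 + 8·2 + 6·1 + 7·2 + 8·2 = 75
Cape Town: 3·1 + 8·2 + 5·4 + 8·1 + 6·5 + 7·1 + 8·0 = 84
Lisbon: 3·4 + 8·0 + 5·0 + 8·5 + 6·3 + 7·4 + 8·4 = 130
Queenstown: 3·5 + 8·4 + 5·5 + 8·4 + 6·2 + 7·3 + 8·3 = 161
Porto has the highest Borda score (163).

Porto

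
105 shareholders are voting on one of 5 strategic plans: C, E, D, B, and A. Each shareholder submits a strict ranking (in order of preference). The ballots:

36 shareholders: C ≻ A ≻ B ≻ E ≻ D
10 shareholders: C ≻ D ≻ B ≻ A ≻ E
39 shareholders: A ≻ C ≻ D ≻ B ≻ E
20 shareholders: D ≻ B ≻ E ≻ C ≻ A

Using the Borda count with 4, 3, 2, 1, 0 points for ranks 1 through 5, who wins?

C

C: 36·4 + 10·4 + 39·3 + 20·1 = 321
E: 36·1 + 10·0 + 39·0 + 20·2 = 76
D: 36·0 + 10·3 + 39·2 + 20·4 = 188
B: 36·2 + 10·2 + 39·1 + 20·3 = 191
A: 36·3 + 10·1 + 39·4 + 20·0 = 274
C has the highest Borda score (321).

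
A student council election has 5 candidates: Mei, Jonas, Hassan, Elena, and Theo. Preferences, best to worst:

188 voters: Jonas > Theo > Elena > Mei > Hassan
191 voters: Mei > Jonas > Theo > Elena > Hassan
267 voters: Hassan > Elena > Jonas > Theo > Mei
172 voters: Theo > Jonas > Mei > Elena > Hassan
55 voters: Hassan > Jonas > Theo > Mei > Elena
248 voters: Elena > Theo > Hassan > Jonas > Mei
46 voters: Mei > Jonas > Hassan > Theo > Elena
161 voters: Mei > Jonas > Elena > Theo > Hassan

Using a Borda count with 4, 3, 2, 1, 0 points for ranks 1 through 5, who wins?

Jonas

Mei: 188·1 + 191·4 + 267·0 + 172·2 + 55·1 + 248·0 + 46·4 + 161·4 = 2179
Jonas: 188·4 + 191·3 + 267·2 + 172·3 + 55·3 + 248·1 + 46·3 + 161·3 = 3409
Hassan: 188·0 + 191·0 + 267·4 + 172·0 + 55·4 + 248·2 + 46·2 + 161·0 = 1876
Elena: 188·2 + 191·1 + 267·3 + 172·1 + 55·0 + 248·4 + 46·0 + 161·2 = 2854
Theo: 188·3 + 191·2 + 267·1 + 172·4 + 55·2 + 248·3 + 46·1 + 161·1 = 2962
Jonas has the highest Borda score (3409).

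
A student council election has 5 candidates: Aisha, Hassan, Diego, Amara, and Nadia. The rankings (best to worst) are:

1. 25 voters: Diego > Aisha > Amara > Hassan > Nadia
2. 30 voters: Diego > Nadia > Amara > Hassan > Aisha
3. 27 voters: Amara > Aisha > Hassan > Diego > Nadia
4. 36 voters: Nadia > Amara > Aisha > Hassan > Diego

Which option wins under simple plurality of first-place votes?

Diego

First-place votes: Aisha 0, Hassan 0, Diego 55, Amara 27, Nadia 36.
Diego has the most first-place votes.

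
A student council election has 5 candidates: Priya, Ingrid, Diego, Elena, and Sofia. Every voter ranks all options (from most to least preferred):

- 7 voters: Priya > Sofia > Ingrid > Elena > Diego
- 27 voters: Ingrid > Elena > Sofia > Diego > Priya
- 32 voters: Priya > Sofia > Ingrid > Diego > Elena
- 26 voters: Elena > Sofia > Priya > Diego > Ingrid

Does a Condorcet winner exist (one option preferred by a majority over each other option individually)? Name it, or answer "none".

none

Checking pairwise contests:
Elena beats Priya 53–39.
Priya beats Ingrid 65–27.
Priya beats Diego 65–27.
Ingrid beats Elena 66–26.
Elena beats Sofia 53–39.
Every option loses at least one head-to-head, so there is no Condorcet winner.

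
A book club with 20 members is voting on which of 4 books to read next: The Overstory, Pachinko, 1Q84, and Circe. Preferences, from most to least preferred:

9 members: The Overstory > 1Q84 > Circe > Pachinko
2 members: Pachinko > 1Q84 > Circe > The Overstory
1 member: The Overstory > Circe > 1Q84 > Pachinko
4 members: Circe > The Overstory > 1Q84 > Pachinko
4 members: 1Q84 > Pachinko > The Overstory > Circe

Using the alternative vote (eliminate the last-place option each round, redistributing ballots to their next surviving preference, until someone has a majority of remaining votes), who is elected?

Round 1: The Overstory 10, Pachinko 2, 1Q84 4, Circe 4. Eliminate Pachinko.
Round 2: The Overstory 10, 1Q84 6, Circe 4. Eliminate Circe.
Round 3: The Overstory 14, 1Q84 6. The Overstory has a majority.

The Overstory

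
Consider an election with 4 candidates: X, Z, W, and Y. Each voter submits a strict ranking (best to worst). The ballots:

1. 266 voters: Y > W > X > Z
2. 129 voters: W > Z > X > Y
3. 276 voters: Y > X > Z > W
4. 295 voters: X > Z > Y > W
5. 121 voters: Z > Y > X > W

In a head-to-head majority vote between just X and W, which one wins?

X

Voters preferring X to W: 692; preferring W to X: 395.
X wins the head-to-head.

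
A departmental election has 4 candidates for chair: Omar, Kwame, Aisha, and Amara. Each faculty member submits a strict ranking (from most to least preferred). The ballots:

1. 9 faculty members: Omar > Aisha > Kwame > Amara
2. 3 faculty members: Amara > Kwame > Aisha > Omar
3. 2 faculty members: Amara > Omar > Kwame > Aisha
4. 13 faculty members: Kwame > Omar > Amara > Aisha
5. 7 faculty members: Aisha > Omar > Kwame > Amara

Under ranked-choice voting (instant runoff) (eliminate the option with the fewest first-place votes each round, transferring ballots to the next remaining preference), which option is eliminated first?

Amara

Round 1: Omar 9, Kwame 13, Aisha 7, Amara 5. Eliminate Amara.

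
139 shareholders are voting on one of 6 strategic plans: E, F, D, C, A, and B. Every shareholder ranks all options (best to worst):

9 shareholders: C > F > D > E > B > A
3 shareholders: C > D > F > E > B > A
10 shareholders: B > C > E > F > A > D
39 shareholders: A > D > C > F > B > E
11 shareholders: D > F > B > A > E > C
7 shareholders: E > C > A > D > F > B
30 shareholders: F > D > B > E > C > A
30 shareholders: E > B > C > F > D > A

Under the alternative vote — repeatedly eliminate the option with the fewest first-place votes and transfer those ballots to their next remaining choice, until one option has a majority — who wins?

Round 1: E 37, F 30, D 11, C 12, A 39, B 10. Eliminate B.
Round 2: E 37, F 30, D 11, C 22, A 39. Eliminate D.
Round 3: E 37, F 41, C 22, A 39. Eliminate C.
Round 4: E 47, F 53, A 39. Eliminate A.
Round 5: E 47, F 92. F has a majority.

F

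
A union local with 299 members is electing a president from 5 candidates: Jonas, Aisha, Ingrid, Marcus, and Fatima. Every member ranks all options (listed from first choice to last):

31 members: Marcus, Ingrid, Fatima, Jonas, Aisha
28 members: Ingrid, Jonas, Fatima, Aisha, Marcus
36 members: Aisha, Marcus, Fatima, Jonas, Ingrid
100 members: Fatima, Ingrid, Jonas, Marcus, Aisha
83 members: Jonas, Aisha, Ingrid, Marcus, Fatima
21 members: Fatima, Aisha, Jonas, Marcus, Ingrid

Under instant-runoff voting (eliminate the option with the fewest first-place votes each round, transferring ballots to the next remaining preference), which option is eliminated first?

Ingrid

Round 1: Jonas 83, Aisha 36, Ingrid 28, Marcus 31, Fatima 121. Eliminate Ingrid.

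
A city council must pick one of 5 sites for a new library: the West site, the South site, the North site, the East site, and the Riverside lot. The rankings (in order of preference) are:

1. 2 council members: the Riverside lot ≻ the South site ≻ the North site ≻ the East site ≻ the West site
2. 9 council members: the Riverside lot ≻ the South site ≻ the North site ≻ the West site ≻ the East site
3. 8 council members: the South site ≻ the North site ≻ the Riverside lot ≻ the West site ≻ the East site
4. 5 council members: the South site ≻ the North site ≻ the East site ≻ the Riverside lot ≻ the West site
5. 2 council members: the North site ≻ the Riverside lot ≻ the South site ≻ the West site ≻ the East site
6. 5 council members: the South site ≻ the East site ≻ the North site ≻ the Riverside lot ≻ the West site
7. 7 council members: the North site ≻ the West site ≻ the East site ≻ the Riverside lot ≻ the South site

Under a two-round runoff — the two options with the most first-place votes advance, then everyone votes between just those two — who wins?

Round 1 first-place votes: the West site 0, the South site 18, the North site 9, the East site 0, the Riverside lot 11.
the South site and the Riverside lot advance.
Runoff: the South site is preferred to the Riverside lot by 18 voters; the Riverside lot by 20.
the Riverside lot wins the runoff.

the Riverside lot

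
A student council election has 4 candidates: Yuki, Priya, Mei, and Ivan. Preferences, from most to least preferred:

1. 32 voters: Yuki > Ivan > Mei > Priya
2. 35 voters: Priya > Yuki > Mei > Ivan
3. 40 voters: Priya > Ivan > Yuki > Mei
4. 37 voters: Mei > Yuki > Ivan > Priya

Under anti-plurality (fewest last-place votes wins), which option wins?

Yuki

Last-place votes: Yuki 0, Priya 69, Mei 40, Ivan 35.
Yuki is ranked last by the fewest voters, so Yuki wins.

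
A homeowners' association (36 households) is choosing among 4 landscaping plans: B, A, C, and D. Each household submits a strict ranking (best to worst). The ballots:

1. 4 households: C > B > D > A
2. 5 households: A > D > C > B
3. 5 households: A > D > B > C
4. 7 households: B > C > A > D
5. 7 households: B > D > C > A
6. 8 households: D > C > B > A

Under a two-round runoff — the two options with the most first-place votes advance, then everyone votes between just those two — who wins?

Round 1 first-place votes: B 14, A 10, C 4, D 8.
B and A advance.
Runoff: B is preferred to A by 26 voters; A by 10.
B wins the runoff.

B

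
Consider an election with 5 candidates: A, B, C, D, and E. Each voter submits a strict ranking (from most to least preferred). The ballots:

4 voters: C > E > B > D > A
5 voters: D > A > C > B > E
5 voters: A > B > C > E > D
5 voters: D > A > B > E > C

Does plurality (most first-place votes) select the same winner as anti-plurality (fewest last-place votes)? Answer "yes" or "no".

Plurality — first-place votes: A 5, B 0, C 4, D 10, E 0. Winner: D.
Anti-plurality — last-place votes: A 4, B 0, C 5, D 5, E 5. Winner: B.
The two methods disagree.

no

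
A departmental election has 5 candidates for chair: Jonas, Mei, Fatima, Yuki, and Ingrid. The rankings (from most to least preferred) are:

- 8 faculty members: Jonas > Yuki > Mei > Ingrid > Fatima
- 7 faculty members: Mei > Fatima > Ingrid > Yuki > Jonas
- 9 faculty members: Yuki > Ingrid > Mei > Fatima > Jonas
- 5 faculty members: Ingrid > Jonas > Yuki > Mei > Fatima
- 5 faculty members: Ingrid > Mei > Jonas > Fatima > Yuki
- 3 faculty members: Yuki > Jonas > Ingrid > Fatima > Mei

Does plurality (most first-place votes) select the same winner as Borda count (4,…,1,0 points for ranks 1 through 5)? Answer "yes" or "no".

Plurality — first-place votes: Jonas 8, Mei 7, Fatima 0, Yuki 12, Ingrid 10. Winner: Yuki.
Borda — scores: Jonas 66, Mei 82, Fatima 38, Yuki 89, Ingrid 95. Winner: Ingrid.
The two methods disagree.

no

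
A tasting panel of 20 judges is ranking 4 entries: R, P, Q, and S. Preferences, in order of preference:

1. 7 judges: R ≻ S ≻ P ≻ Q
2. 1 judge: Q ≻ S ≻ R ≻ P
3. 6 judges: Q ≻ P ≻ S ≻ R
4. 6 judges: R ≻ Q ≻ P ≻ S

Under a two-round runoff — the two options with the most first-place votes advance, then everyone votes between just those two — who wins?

Round 1 first-place votes: R 13, P 0, Q 7, S 0.
R and Q advance.
Runoff: R is preferred to Q by 13 voters; Q by 7.
R wins the runoff.

R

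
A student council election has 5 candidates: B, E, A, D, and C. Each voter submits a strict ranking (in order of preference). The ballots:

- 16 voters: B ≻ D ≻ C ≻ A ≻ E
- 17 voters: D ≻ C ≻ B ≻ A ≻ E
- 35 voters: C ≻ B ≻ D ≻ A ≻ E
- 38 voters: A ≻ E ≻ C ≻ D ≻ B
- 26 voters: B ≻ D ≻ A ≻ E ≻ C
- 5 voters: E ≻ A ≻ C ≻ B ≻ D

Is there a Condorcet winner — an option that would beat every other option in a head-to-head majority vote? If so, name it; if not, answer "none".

Checking pairwise contests:
C beats B 95–42.
B beats E 94–43.
B beats A 94–43.
B beats D 82–55.
E beats C 69–68.
Every option loses at least one head-to-head, so there is no Condorcet winner.

none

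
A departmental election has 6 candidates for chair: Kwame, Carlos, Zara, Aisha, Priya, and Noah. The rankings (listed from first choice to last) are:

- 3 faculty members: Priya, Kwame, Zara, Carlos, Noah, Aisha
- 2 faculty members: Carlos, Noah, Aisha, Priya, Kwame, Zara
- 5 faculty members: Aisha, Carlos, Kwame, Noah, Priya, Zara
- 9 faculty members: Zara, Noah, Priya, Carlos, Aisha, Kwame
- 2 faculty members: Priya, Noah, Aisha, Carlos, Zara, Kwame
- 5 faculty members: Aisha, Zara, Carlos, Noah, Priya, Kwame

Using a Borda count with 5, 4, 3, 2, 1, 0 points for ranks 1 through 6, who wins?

Zara

Kwame: 3·4 + 2·1 + 5·3 + 9·0 + 2·0 + 5·0 = 29
Carlos: 3·2 + 2·5 + 5·4 + 9·2 + 2·2 + 5·3 = 73
Zara: 3·3 + 2·0 + 5·0 + 9·5 + 2·1 + 5·4 = 76
Aisha: 3·0 + 2·3 + 5·5 + 9·1 + 2·3 + 5·5 = 71
Priya: 3·5 + 2·2 + 5·1 + 9·3 + 2·5 + 5·1 = 66
Noah: 3·1 + 2·4 + 5·2 + 9·4 + 2·4 + 5·2 = 75
Zara has the highest Borda score (76).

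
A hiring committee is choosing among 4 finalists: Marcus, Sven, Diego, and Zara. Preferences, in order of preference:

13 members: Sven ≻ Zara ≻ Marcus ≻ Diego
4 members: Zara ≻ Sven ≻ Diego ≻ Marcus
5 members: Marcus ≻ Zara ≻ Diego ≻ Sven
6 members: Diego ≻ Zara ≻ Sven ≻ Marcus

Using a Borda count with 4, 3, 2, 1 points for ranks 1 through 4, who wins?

Zara

Marcus: 13·2 + 4·1 + 5·4 + 6·1 = 56
Sven: 13·4 + 4·3 + 5·1 + 6·2 = 81
Diego: 13·1 + 4·2 + 5·2 + 6·4 = 55
Zara: 13·3 + 4·4 + 5·3 + 6·3 = 88
Zara has the highest Borda score (88).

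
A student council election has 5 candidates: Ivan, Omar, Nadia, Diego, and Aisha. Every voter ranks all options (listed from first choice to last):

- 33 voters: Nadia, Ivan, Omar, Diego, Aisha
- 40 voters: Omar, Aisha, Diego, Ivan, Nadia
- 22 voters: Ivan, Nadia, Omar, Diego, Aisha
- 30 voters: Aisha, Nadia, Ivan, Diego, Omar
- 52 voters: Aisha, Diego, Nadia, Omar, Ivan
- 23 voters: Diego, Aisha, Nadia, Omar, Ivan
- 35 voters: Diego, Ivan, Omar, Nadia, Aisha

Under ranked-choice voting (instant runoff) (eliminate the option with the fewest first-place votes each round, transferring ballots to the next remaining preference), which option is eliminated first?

Ivan

Round 1: Ivan 22, Omar 40, Nadia 33, Diego 58, Aisha 82. Eliminate Ivan.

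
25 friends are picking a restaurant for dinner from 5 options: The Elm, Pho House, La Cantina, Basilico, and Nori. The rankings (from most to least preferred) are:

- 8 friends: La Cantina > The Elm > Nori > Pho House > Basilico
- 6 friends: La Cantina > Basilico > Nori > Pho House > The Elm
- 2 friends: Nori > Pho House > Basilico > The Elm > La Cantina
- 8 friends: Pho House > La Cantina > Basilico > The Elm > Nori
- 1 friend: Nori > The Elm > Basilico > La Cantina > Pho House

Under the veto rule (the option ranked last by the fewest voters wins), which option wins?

Pho House

Last-place votes: The Elm 6, Pho House 1, La Cantina 2, Basilico 8, Nori 8.
Pho House is ranked last by the fewest voters, so Pho House wins.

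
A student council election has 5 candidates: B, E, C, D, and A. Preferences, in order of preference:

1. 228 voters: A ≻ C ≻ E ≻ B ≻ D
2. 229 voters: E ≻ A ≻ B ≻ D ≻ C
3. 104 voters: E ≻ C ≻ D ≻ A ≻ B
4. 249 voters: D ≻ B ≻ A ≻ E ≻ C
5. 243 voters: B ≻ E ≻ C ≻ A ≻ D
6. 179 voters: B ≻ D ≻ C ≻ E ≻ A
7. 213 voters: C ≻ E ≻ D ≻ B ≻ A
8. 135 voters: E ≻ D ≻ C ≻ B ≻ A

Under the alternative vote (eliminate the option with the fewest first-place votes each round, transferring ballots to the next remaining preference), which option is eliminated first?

C

Round 1: B 422, E 468, C 213, D 249, A 228. Eliminate C.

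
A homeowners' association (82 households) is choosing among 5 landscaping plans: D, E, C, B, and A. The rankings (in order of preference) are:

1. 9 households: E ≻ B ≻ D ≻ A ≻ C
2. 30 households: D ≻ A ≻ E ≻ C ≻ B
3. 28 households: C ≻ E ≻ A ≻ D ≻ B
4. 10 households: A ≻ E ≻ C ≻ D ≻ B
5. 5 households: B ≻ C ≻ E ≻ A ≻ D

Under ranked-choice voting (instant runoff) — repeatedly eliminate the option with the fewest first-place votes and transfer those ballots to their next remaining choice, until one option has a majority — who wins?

C

Round 1: D 30, E 9, C 28, B 5, A 10. Eliminate B.
Round 2: D 30, E 9, C 33, A 10. Eliminate E.
Round 3: D 39, C 33, A 10. Eliminate A.
Round 4: D 39, C 43. C has a majority.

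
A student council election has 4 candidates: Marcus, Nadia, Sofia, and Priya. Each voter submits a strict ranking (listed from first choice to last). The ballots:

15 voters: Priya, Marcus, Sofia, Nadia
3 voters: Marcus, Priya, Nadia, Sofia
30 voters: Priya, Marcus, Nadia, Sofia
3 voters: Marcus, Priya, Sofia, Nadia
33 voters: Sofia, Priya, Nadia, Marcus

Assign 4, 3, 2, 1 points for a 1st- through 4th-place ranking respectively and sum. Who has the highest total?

Priya

Marcus: 15·3 + 3·4 + 30·3 + 3·4 + 33·1 = 192
Nadia: 15·1 + 3·2 + 30·2 + 3·1 + 33·2 = 150
Sofia: 15·2 + 3·1 + 30·1 + 3·2 + 33·4 = 201
Priya: 15·4 + 3·3 + 30·4 + 3·3 + 33·3 = 297
Priya has the highest Borda score (297).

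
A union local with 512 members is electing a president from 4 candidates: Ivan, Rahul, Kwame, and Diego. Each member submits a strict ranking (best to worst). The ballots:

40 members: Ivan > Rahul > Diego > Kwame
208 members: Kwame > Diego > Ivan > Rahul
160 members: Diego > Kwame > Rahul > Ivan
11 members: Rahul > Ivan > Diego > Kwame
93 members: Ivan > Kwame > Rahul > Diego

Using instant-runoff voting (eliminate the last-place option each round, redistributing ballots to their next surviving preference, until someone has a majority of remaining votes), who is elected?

Kwame

Round 1: Ivan 133, Rahul 11, Kwame 208, Diego 160. Eliminate Rahul.
Round 2: Ivan 144, Kwame 208, Diego 160. Eliminate Ivan.
Round 3: Kwame 301, Diego 211. Kwame has a majority.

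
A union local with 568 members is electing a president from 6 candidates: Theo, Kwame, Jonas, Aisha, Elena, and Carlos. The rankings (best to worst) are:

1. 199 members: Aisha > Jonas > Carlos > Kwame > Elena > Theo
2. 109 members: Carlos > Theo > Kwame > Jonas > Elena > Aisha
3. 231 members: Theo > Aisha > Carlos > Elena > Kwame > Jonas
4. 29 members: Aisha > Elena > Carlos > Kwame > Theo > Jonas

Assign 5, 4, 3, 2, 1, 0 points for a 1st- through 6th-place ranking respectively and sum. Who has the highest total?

Aisha

Theo: 199·0 + 109·4 + 231·5 + 29·1 = 1620
Kwame: 199·2 + 109·3 + 231·1 + 29·2 = 1014
Jonas: 199·4 + 109·2 + 231·0 + 29·0 = 1014
Aisha: 199·5 + 109·0 + 231·4 + 29·5 = 2064
Elena: 199·1 + 109·1 + 231·2 + 29·4 = 886
Carlos: 199·3 + 109·5 + 231·3 + 29·3 = 1922
Aisha has the highest Borda score (2064).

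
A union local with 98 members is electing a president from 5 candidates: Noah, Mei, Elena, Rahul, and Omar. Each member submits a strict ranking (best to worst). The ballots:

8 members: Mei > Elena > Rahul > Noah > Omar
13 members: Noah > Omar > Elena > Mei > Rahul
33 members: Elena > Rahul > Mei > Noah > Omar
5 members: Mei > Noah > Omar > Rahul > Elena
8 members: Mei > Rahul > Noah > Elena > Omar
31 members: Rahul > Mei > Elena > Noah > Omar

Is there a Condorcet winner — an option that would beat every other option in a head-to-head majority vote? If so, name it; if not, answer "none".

Checking pairwise contests:
Mei beats Noah 85–13.
Rahul beats Mei 64–34.
Mei beats Elena 52–46.
Elena beats Rahul 54–44.
Noah beats Omar 98–0.
Every option loses at least one head-to-head, so there is no Condorcet winner.

none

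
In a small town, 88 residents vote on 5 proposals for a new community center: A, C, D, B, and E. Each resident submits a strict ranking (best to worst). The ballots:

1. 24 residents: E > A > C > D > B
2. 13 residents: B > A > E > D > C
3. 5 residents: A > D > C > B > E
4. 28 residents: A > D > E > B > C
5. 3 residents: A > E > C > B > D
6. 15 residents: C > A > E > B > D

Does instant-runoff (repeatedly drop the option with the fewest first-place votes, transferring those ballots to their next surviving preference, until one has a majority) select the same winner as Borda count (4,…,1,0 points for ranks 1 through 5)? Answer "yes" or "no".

yes

Instant-runoff — R1 A 36, C 15, D 0, B 13, E 24 (D out); R2 A 36, C 15, B 13, E 24 (B out); R3 A 49, C 15, E 24 (A winner). Winner: A.
Borda — scores: A 300, C 124, D 136, B 103, E 217. Winner: A.
The two methods agree.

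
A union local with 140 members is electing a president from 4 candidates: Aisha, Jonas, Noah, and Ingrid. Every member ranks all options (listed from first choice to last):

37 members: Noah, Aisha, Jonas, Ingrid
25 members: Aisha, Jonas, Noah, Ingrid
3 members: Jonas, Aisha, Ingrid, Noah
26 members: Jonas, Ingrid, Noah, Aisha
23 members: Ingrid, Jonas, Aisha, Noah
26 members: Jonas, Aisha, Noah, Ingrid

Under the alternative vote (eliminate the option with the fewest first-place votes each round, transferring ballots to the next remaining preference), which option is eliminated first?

Round 1: Aisha 25, Jonas 55, Noah 37, Ingrid 23. Eliminate Ingrid.

Ingrid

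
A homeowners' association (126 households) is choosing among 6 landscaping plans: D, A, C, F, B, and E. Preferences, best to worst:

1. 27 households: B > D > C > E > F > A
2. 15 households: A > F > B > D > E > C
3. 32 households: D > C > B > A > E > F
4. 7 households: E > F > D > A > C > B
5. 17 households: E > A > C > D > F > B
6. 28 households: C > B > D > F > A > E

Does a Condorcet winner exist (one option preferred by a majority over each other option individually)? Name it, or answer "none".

none

Checking pairwise contests:
B beats D 70–56.
D beats A 94–32.
D beats C 81–45.
D beats F 104–22.
C beats B 84–42.
D beats E 102–24.
Every option loses at least one head-to-head, so there is no Condorcet winner.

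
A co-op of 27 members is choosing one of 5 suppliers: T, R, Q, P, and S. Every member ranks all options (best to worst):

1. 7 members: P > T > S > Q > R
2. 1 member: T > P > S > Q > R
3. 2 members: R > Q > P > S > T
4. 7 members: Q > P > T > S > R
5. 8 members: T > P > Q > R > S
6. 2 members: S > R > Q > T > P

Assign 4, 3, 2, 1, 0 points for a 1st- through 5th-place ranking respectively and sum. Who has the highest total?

T: 7·3 + 1·4 + 2·0 + 7·2 + 8·4 + 2·1 = 73
R: 7·0 + 1·0 + 2·4 + 7·0 + 8·1 + 2·3 = 22
Q: 7·1 + 1·1 + 2·3 + 7·4 + 8·2 + 2·2 = 62
P: 7·4 + 1·3 + 2·2 + 7·3 + 8·3 + 2·0 = 80
S: 7·2 + 1·2 + 2·1 + 7·1 + 8·0 + 2·4 = 33
P has the highest Borda score (80).

P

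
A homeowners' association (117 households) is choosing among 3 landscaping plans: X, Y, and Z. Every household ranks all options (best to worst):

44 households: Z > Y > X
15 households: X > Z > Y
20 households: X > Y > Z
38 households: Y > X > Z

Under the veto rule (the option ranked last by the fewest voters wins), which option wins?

Y

Last-place votes: X 44, Y 15, Z 58.
Y is ranked last by the fewest voters, so Y wins.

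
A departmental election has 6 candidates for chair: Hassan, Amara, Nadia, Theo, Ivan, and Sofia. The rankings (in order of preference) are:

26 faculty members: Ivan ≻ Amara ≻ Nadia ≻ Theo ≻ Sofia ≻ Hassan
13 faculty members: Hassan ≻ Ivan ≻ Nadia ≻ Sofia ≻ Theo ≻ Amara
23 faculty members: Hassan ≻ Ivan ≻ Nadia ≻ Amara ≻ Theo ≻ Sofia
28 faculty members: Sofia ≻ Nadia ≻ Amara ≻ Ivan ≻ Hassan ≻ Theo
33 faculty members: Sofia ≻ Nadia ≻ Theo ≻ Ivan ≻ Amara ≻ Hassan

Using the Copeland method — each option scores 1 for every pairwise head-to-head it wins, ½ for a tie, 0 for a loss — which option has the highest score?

Ivan

Hassan: beats Theo; loses to Amara, Nadia, Ivan, and Sofia → score 1.
Amara: beats Hassan and Theo; loses to Nadia, Ivan, and Sofia → score 2.
Nadia: beats Hassan, Amara, Theo, and Sofia; loses to Ivan → score 4.
Theo: loses to Hassan, Amara, Nadia, Ivan, and Sofia → score 0.
Ivan: beats Hassan, Amara, Nadia, Theo, and Sofia → score 5.
Sofia: beats Hassan, Amara, and Theo; loses to Nadia and Ivan → score 3.
Ivan has the best pairwise record.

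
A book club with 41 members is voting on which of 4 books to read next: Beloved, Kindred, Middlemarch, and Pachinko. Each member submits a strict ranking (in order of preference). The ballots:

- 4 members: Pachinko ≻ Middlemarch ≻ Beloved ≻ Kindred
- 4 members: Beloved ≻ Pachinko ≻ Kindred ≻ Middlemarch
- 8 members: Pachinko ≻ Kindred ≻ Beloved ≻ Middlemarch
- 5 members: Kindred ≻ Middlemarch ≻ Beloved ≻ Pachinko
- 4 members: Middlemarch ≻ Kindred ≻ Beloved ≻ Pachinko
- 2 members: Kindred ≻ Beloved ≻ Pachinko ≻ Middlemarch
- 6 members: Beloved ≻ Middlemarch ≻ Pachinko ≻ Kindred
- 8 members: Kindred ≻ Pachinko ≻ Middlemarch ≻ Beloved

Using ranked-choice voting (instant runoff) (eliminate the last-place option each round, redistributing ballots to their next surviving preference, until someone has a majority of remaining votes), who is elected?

Pachinko

Round 1: Beloved 10, Kindred 15, Middlemarch 4, Pachinko 12. Eliminate Middlemarch.
Round 2: Beloved 10, Kindred 19, Pachinko 12. Eliminate Beloved.
Round 3: Kindred 19, Pachinko 22. Pachinko has a majority.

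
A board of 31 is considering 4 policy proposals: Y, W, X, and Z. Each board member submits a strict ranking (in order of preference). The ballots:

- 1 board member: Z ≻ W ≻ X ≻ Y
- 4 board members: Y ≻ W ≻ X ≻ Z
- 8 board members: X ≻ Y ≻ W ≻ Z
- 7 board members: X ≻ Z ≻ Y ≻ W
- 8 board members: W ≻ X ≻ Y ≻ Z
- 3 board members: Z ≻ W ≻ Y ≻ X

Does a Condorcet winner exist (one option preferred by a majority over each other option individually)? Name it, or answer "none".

Checking pairwise contests:
X beats Y 24–7.
Y beats W 19–12.
W beats X 16–15.
Y beats Z 20–11.
Every option loses at least one head-to-head, so there is no Condorcet winner.

none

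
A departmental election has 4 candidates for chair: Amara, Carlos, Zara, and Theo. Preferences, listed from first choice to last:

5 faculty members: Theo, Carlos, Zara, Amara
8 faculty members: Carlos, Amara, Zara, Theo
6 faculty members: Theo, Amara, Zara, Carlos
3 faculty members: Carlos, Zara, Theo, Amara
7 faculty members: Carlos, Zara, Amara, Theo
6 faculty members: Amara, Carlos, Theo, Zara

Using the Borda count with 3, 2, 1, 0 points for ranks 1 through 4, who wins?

Carlos

Amara: 5·0 + 8·2 + 6·2 + 3·0 + 7·1 + 6·3 = 53
Carlos: 5·2 + 8·3 + 6·0 + 3·3 + 7·3 + 6·2 = 76
Zara: 5·1 + 8·1 + 6·1 + 3·2 + 7·2 + 6·0 = 39
Theo: 5·3 + 8·0 + 6·3 + 3·1 + 7·0 + 6·1 = 42
Carlos has the highest Borda score (76).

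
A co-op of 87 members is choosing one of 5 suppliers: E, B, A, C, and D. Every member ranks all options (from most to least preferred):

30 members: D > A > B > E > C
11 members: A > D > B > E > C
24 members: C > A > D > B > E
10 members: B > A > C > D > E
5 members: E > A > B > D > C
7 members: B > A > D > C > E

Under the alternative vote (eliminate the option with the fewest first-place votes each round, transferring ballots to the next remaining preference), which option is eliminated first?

E

Round 1: E 5, B 17, A 11, C 24, D 30. Eliminate E.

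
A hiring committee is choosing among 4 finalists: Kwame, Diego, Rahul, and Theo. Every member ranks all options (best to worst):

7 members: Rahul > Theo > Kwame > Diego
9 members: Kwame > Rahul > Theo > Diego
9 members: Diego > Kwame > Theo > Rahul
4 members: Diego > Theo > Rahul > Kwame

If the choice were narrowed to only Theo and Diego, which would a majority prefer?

Theo

Voters preferring Theo to Diego: 16; preferring Diego to Theo: 13.
Theo wins the head-to-head.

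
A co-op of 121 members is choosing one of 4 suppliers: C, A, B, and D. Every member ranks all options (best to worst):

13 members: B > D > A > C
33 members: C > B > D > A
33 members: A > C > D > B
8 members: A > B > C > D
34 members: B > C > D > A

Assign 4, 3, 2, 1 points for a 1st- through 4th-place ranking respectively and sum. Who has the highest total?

C

C: 13·1 + 33·4 + 33·3 + 8·2 + 34·3 = 362
A: 13·2 + 33·1 + 33·4 + 8·4 + 34·1 = 257
B: 13·4 + 33·3 + 33·1 + 8·3 + 34·4 = 344
D: 13·3 + 33·2 + 33·2 + 8·1 + 34·2 = 247
C has the highest Borda score (362).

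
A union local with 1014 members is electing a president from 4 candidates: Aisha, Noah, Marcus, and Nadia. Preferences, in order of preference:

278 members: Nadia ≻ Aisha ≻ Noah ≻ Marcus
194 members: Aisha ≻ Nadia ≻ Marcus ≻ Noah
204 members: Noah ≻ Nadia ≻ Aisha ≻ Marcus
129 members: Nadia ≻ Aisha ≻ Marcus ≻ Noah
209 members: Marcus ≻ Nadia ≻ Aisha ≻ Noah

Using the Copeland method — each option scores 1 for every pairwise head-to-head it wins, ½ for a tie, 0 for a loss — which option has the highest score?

Nadia

Aisha: beats Noah and Marcus; loses to Nadia → score 2.
Noah: loses to Aisha, Marcus, and Nadia → score 0.
Marcus: beats Noah; loses to Aisha and Nadia → score 1.
Nadia: beats Aisha, Noah, and Marcus → score 3.
Nadia has the best pairwise record.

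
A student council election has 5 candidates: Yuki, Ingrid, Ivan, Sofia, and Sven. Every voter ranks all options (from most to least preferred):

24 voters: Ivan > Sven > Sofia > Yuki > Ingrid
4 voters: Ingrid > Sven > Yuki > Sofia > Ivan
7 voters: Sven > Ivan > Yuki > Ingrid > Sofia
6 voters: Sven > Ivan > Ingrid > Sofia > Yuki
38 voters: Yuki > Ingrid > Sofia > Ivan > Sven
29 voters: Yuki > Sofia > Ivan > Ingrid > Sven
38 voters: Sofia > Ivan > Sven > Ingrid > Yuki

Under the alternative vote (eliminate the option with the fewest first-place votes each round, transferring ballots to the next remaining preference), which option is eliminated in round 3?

Round 1: Yuki 67, Ingrid 4, Ivan 24, Sofia 38, Sven 13. Eliminate Ingrid.
Round 2: Yuki 67, Ivan 24, Sofia 38, Sven 17. Eliminate Sven.
Round 3: Yuki 71, Ivan 37, Sofia 38. Eliminate Ivan.

Ivan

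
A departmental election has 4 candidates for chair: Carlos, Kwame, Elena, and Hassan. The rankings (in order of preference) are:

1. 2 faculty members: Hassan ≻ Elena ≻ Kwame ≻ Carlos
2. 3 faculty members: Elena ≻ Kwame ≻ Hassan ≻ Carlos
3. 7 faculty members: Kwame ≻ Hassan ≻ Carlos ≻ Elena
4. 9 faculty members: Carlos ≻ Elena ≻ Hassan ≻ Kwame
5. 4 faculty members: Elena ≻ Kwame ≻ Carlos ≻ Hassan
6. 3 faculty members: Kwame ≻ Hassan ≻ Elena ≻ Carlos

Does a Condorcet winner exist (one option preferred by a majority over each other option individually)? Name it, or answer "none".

none

Checking pairwise contests:
Kwame beats Carlos 19–9.
Elena beats Kwame 18–10.
Carlos beats Elena 16–12.
Kwame beats Hassan 17–11.
Every option loses at least one head-to-head, so there is no Condorcet winner.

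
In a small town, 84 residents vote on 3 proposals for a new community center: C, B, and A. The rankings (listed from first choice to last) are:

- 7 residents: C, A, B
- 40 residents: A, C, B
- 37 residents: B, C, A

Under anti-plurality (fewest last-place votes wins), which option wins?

Last-place votes: C 0, B 47, A 37.
C is ranked last by the fewest voters, so C wins.

C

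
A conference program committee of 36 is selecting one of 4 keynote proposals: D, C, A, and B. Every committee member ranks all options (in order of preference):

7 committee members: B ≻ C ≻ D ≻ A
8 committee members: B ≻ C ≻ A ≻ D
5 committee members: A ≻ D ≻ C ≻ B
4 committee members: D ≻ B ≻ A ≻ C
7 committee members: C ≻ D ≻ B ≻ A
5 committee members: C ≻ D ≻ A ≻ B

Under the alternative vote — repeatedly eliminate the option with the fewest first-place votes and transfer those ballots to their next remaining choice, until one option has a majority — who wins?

Round 1: D 4, C 12, A 5, B 15. Eliminate D.
Round 2: C 12, A 5, B 19. B has a majority.

B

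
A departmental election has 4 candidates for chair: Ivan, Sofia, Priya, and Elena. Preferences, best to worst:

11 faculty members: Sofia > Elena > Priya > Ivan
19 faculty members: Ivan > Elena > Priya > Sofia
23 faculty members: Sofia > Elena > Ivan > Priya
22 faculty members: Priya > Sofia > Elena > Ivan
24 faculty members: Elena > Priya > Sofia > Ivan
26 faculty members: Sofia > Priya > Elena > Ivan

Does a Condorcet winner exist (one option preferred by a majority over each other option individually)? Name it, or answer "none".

none

Checking pairwise contests:
Sofia beats Ivan 106–19.
Priya beats Sofia 65–60.
Elena beats Priya 77–48.
Sofia beats Elena 82–43.
Every option loses at least one head-to-head, so there is no Condorcet winner.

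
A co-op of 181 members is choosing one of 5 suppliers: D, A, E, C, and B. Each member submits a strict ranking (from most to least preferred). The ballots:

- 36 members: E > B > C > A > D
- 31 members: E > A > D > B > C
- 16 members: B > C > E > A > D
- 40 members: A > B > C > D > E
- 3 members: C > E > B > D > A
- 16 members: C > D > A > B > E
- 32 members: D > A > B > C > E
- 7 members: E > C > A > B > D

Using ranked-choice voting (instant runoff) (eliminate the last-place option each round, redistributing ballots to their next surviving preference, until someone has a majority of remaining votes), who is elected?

Round 1: D 32, A 40, E 74, C 19, B 16. Eliminate B.
Round 2: D 32, A 40, E 74, C 35. Eliminate D.
Round 3: A 72, E 74, C 35. Eliminate C.
Round 4: A 88, E 93. E has a majority.

E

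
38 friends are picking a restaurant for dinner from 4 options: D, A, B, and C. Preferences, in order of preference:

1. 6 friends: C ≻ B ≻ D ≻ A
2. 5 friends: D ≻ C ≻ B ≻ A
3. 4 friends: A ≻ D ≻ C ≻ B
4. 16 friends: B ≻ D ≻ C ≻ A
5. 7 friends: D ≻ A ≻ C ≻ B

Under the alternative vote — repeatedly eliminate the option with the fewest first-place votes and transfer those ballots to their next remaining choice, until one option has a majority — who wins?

Round 1: D 12, A 4, B 16, C 6. Eliminate A.
Round 2: D 16, B 16, C 6. Eliminate C.
Round 3: D 16, B 22. B has a majority.

B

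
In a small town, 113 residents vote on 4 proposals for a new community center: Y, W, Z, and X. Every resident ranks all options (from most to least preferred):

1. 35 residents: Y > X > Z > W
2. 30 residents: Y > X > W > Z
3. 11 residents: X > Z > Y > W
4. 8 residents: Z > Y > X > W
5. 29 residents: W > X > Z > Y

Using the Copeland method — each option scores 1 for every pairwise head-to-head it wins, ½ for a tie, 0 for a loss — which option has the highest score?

Y: beats W, Z, and X → score 3.
W: beats Z; loses to Y and X → score 1.
Z: loses to Y, W, and X → score 0.
X: beats W and Z; loses to Y → score 2.
Y has the best pairwise record.

Y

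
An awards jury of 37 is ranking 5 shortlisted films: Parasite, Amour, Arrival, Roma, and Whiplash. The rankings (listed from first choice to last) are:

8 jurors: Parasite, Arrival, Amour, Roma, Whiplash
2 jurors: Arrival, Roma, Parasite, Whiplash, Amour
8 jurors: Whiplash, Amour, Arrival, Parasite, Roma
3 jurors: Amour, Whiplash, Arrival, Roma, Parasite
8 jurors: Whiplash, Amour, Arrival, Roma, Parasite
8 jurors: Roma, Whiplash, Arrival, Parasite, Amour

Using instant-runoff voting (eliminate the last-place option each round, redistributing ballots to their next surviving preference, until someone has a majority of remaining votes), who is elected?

Whiplash

Round 1: Parasite 8, Amour 3, Arrival 2, Roma 8, Whiplash 16. Eliminate Arrival.
Round 2: Parasite 8, Amour 3, Roma 10, Whiplash 16. Eliminate Amour.
Round 3: Parasite 8, Roma 10, Whiplash 19. Whiplash has a majority.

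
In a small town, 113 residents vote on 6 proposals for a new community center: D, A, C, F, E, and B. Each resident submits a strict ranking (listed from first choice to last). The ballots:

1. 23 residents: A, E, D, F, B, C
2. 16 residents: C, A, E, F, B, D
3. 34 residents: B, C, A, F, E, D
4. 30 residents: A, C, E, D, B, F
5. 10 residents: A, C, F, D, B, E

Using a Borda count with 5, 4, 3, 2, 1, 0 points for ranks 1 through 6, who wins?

D: 23·3 + 16·0 + 34·0 + 30·2 + 10·2 = 149
A: 23·5 + 16·4 + 34·3 + 30·5 + 10·5 = 481
C: 23·0 + 16·5 + 34·4 + 30·4 + 10·4 = 376
F: 23·2 + 16·2 + 34·2 + 30·0 + 10·3 = 176
E: 23·4 + 16·3 + 34·1 + 30·3 + 10·0 = 264
B: 23·1 + 16·1 + 34·5 + 30·1 + 10·1 = 249
A has the highest Borda score (481).

A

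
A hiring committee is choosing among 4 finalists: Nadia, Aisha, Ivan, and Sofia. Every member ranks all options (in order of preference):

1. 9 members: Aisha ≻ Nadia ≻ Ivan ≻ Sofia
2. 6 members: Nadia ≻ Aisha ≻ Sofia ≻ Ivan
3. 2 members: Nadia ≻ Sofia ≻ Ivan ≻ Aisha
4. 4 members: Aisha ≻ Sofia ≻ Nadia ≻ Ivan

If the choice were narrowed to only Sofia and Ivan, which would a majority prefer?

Sofia

Voters preferring Sofia to Ivan: 12; preferring Ivan to Sofia: 9.
Sofia wins the head-to-head.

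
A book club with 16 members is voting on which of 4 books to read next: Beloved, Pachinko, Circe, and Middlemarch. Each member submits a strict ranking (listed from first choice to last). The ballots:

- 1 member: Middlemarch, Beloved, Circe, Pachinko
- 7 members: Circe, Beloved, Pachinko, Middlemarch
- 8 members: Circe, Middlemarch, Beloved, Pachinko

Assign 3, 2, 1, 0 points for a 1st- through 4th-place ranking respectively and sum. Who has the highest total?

Circe

Beloved: 1·2 + 7·2 + 8·1 = 24
Pachinko: 1·0 + 7·1 + 8·0 = 7
Circe: 1·1 + 7·3 + 8·3 = 46
Middlemarch: 1·3 + 7·0 + 8·2 = 19
Circe has the highest Borda score (46).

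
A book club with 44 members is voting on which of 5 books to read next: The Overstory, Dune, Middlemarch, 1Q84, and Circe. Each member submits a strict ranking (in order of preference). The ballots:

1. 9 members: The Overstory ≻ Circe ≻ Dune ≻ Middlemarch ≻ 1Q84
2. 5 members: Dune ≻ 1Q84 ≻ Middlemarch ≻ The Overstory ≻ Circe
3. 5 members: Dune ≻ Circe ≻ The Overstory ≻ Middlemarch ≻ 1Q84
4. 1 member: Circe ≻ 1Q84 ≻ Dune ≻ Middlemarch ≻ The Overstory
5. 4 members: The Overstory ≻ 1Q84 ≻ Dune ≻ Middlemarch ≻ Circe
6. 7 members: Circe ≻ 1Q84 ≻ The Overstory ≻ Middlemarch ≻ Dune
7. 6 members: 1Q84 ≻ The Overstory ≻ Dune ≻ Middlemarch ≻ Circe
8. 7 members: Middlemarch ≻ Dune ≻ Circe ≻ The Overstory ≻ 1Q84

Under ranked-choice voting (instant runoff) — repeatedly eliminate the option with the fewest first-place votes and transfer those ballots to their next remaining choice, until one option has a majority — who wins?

The Overstory

Round 1: The Overstory 13, Dune 10, Middlemarch 7, 1Q84 6, Circe 8. Eliminate 1Q84.
Round 2: The Overstory 19, Dune 10, Middlemarch 7, Circe 8. Eliminate Middlemarch.
Round 3: The Overstory 19, Dune 17, Circe 8. Eliminate Circe.
Round 4: The Overstory 26, Dune 18. The Overstory has a majority.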